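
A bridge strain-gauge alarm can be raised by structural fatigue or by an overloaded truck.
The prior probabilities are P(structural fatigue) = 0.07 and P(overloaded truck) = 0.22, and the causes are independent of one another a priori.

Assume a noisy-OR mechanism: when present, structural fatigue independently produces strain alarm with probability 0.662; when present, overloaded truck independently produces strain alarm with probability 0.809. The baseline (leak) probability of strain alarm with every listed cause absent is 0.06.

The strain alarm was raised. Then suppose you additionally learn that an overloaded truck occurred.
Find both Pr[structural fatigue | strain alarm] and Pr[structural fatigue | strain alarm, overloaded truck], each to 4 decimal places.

Pr[structural fatigue | strain alarm] ≈ 0.1966; Pr[structural fatigue | strain alarm, overloaded truck] ≈ 0.0793

Under noisy-OR, P(strain alarm | causes) = 1 − (1−0.06)·∏(1−qᵢ) over the active causes.
For the numerator, keep only structural fatigue=true terms: 0.037252 + 0.014465 = 0.051717
The normalizing constant is 0.06·0.93·0.78 + 0.82046·0.93·0.22 + 0.68228·0.07·0.78 + 0.939315·0.07·0.22 = 0.263107
P(structural fatigue | strain alarm) = 0.051717/0.263107 ≈ 0.1966

Now condition on the additional information:
Enumerate both values of structural fatigue and weight by the priors:
  P(strain alarm | overloaded truck) = 0.82046×0.93 + 0.939315×0.07
        = 0.763028 + 0.065752 = 0.828780
Configurations with structural fatigue contribute 0.065752, so
  P(structural fatigue | strain alarm, overloaded truck) = 0.065752 / 0.828780 ≈ 0.0793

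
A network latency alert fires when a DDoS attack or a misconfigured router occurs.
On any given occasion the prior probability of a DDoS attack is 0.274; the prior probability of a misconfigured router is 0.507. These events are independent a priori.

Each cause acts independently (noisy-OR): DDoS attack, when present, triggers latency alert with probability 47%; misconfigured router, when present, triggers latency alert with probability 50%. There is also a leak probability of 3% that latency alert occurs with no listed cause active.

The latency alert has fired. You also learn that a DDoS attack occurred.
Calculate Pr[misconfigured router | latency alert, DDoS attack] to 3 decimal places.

Pr[misconfigured router | latency alert, DDoS attack] ≈ 0.611

Under noisy-OR, P(latency alert | causes) = 1 − (1−0.03)·∏(1−qᵢ) over the active causes.
Numerator (weight on configurations with misconfigured router): 0.74295·0.507 = 0.376676
Denominator P(latency alert | DDoS attack): 0.4859·0.493 + 0.74295·0.507 = 0.616225
Posterior = 0.376676 / 0.616225 ≈ 0.611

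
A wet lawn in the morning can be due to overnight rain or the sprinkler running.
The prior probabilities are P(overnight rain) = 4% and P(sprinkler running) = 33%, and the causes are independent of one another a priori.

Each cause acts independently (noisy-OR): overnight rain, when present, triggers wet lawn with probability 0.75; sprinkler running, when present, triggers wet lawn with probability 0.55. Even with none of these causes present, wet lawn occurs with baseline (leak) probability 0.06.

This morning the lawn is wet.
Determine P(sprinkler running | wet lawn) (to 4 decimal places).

P(sprinkler running | wet lawn) ≈ 0.7671

Under noisy-OR, P(wet lawn | causes) = 1 − (1−0.06)·∏(1−qᵢ) over the active causes.
For the numerator, keep only sprinkler running=true terms: 0.182794 + 0.011804 = 0.194598
Denominator P(wet lawn): 0.06·0.96·0.67 + 0.577·0.96·0.33 + 0.765·0.04·0.67 + 0.89425·0.04·0.33 = 0.253692
Posterior = 0.194598 / 0.253692 ≈ 0.7671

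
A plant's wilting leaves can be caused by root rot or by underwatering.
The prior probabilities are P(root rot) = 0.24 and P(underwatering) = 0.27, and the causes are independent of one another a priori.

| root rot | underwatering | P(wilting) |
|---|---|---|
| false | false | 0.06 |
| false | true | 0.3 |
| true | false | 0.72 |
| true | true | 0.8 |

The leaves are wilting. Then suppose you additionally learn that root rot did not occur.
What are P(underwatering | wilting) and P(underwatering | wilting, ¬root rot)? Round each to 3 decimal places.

P(underwatering | wilting) ≈ 0.416; P(underwatering | wilting, ¬root rot) ≈ 0.649

Sum P(wilting|·) weighted by the priors over the 4 (root rot, underwatering) configurations:
  P(wilting) = 0.06×0.76×0.73 + 0.3×0.76×0.27 + 0.72×0.24×0.73 + 0.8×0.24×0.27
        = 0.033288 + 0.061560 + 0.126144 + 0.051840 = 0.272832
The terms with underwatering present sum to 0.113400, so
  P(underwatering | wilting) = 0.113400 / 0.272832 ≈ 0.416

Now condition on the additional information:
P(wilting | ¬root rot) = 0.06·0.73 + 0.3·0.27 = 0.043800 + 0.081000 = 0.124800
Restricting to configurations with underwatering present: 0.3·0.27 = 0.081000.
P(underwatering | wilting, ¬root rot) = 0.081000 / 0.124800 ≈ 0.649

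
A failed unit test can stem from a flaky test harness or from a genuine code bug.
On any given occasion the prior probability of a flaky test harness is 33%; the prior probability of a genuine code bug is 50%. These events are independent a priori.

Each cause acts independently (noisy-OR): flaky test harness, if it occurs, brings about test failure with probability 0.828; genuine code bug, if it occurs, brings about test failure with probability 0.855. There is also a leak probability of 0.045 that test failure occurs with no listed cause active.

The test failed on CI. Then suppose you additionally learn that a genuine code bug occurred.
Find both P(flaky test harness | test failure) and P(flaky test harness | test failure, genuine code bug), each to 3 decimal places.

P(flaky test harness | test failure) ≈ 0.496; P(flaky test harness | test failure, genuine code bug) ≈ 0.358

Under noisy-OR, P(test failure | causes) = 1 − (1−0.045)·∏(1−qᵢ) over the active causes.
Sum P(test failure|·) weighted by the priors over the 4 (flaky test harness, genuine code bug) configurations:
  P(test failure) = 0.045×0.67×0.5 + 0.861525×0.67×0.5 + 0.83574×0.33×0.5 + 0.976182×0.33×0.5
        = 0.015075 + 0.288611 + 0.137897 + 0.161070 = 0.602653
Configurations with flaky test harness contribute 0.298967, so
  P(flaky test harness | test failure) = 0.298967 / 0.602653 ≈ 0.496

Now condition on the additional information:
Enumerate both values of flaky test harness and weight by the priors:
  P(test failure | genuine code bug) = 0.861525*0.67 + 0.976182*0.33
        = 0.577222 + 0.322140 = 0.899362
Configurations with flaky test harness contribute 0.322140, so
  P(flaky test harness | test failure, genuine code bug) = 0.322140 / 0.899362 ≈ 0.358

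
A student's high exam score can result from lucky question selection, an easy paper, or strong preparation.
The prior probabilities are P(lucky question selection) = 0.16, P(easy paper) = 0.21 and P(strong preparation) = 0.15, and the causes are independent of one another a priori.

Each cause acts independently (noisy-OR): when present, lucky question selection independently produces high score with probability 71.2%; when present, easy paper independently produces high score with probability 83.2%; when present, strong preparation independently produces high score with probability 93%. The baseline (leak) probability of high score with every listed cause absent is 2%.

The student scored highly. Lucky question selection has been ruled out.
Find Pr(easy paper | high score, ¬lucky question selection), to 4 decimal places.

Pr(easy paper | high score, ¬lucky question selection) ≈ 0.5928

Under noisy-OR, P(high score | causes) = 1 − (1−0.02)·∏(1−qᵢ) over the active causes.
Weight on easy paper=true, given the evidence: 0.149112 + 0.031137 = 0.180249
Normalizer over all consistent configurations: 0.02×0.79×0.85 + 0.9314×0.79×0.15 + 0.83536×0.21×0.85 + 0.988475×0.21×0.15 = 0.304050
Posterior = 0.180249 / 0.304050 ≈ 0.5928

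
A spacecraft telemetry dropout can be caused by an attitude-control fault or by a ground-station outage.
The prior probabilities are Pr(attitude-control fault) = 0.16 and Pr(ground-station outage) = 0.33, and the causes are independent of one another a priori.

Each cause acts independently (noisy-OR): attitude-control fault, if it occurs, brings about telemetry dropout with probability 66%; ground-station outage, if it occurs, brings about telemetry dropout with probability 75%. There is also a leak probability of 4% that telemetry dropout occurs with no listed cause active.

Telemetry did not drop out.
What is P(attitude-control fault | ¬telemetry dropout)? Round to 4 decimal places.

P(attitude-control fault | ¬telemetry dropout) ≈ 0.0608

Under noisy-OR, P(telemetry dropout | causes) = 1 − (1−0.04)·∏(1−qᵢ) over the active causes.
For the numerator, keep only attitude-control fault=true terms: 0.034990 + 0.004308 = 0.039298
Normalizer over all consistent configurations: 0.96×0.84×0.67 + 0.24×0.84×0.33 + 0.3264×0.16×0.67 + 0.0816×0.16×0.33 = 0.646114
Posterior = 0.039298 / 0.646114 ≈ 0.0608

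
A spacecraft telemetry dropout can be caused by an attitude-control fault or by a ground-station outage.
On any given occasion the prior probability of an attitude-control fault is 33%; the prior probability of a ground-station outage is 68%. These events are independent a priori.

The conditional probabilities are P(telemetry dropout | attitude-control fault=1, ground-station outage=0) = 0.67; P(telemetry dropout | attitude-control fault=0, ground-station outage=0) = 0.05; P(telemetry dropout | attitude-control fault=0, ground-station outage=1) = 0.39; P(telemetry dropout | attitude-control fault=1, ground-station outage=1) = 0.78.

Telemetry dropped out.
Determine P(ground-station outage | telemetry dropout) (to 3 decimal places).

P(ground-station outage | telemetry dropout) ≈ 0.812

P(telemetry dropout) = 0.05×0.67×0.32 + 0.39×0.67×0.68 + 0.67×0.33×0.32 + 0.78×0.33×0.68 = 0.010720 + 0.177684 + 0.070752 + 0.175032 = 0.434188
The ground-station outage-present share is 0.177684 + 0.175032 = 0.352716.
P(ground-station outage | telemetry dropout) = 0.352716 / 0.434188 ≈ 0.812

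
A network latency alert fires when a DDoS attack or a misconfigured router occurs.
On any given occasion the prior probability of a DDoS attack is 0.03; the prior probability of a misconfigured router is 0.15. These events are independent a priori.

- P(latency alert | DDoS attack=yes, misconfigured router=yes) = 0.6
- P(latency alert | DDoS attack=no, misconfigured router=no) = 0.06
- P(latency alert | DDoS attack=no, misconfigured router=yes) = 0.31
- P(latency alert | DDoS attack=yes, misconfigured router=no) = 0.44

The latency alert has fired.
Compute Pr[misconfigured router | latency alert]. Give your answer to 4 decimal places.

Enumerate the 4 (DDoS attack, misconfigured router) configurations and weight by the priors:
  P(latency alert) = 0.06*0.97*0.85 + 0.31*0.97*0.15 + 0.44*0.03*0.85 + 0.6*0.03*0.15
        = 0.049470 + 0.045105 + 0.011220 + 0.002700 = 0.108495
Configurations with misconfigured router contribute 0.047805, so
  P(misconfigured router | latency alert) = 0.047805 / 0.108495 ≈ 0.4406

Pr[misconfigured router | latency alert] ≈ 0.4406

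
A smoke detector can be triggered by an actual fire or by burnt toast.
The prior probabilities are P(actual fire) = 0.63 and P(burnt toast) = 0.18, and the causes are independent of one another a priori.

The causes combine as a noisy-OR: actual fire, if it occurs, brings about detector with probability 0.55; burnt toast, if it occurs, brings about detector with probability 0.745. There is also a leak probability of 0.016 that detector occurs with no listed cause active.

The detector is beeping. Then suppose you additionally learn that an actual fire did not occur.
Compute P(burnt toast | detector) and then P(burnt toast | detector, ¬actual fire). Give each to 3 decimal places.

P(burnt toast | detector) ≈ 0.340; P(burnt toast | detector, ¬actual fire) ≈ 0.911

Under noisy-OR, P(detector | causes) = 1 − (1−0.016)·∏(1−qᵢ) over the active causes.
P(detector) = 0.016·0.37·0.82 + 0.74908·0.37·0.18 + 0.5572·0.63·0.82 + 0.887086·0.63·0.18 = 0.004854 + 0.049889 + 0.287850 + 0.100596 = 0.443189
The burnt toast-present share is 0.049889 + 0.100596 = 0.150485.
So P(burnt toast | detector) = 0.150485/0.443189 ≈ 0.340.

Now condition on the additional information:
By total probability over both values of burnt toast:
  P(detector | ¬actual fire) = 0.016×0.82 + 0.74908×0.18
        = 0.013120 + 0.134834 = 0.147954
The terms with burnt toast present sum to 0.134834, so
  P(burnt toast | detector, ¬actual fire) = 0.134834 / 0.147954 ≈ 0.911
With actual fire excluded, burnt toast must carry more of the explanatory weight for the detector.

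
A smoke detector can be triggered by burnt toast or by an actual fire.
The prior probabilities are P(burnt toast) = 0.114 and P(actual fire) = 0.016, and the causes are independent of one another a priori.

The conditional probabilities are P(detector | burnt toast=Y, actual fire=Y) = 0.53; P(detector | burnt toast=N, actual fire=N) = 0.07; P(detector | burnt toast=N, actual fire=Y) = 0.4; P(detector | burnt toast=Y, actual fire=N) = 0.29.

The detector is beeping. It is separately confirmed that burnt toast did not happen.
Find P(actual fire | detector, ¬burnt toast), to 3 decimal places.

For the numerator, keep only actual fire=true terms: 0.4×0.016 = 0.006400
Normalizer over all consistent configurations: 0.07×0.984 + 0.4×0.016 = 0.075280
P(actual fire | detector, ¬burnt toast) = 0.006400/0.075280 ≈ 0.085

P(actual fire | detector, ¬burnt toast) ≈ 0.085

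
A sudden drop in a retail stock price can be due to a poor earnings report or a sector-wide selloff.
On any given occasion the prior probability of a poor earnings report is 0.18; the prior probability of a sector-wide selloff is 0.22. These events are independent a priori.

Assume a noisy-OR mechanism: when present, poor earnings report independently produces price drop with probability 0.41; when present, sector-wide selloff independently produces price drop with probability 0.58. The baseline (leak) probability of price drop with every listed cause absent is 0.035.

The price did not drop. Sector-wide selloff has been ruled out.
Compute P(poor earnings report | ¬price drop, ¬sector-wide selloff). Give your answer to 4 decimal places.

Under noisy-OR, P(price drop | causes) = 1 − (1−0.035)·∏(1−qᵢ) over the active causes.
P(¬price drop | ¬sector-wide selloff) = 0.965*0.82 + 0.56935*0.18 = 0.791300 + 0.102483 = 0.893783
Of this, 0.102483 comes from 0.56935*0.18 (the poor earnings report=true cases).
P(poor earnings report | ¬price drop, ¬sector-wide selloff) = 0.102483 / 0.893783 ≈ 0.1147

P(poor earnings report | ¬price drop, ¬sector-wide selloff) ≈ 0.1147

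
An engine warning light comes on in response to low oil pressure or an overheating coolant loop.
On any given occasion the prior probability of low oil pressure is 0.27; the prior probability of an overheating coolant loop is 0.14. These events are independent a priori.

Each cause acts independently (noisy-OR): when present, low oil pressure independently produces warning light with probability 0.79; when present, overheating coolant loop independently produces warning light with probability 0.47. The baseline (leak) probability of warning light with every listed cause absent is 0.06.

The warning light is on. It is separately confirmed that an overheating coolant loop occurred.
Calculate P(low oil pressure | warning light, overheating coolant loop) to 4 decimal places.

Under noisy-OR, P(warning light | causes) = 1 − (1−0.06)·∏(1−qᵢ) over the active causes.
P(warning light | overheating coolant loop) = 0.5018×0.73 + 0.895378×0.27 = 0.366314 + 0.241752 = 0.608066
Restricting to configurations with low oil pressure present: 0.895378×0.27 = 0.241752.
P(low oil pressure | warning light, overheating coolant loop) = 0.241752 / 0.608066 ≈ 0.3976

P(low oil pressure | warning light, overheating coolant loop) ≈ 0.3976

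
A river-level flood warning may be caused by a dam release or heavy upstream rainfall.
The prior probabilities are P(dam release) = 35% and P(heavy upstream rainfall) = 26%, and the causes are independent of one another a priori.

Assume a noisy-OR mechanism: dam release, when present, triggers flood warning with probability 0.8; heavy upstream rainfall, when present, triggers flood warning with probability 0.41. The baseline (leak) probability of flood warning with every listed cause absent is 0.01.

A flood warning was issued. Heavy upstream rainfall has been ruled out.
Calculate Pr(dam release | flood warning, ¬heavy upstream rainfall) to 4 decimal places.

Under noisy-OR, P(flood warning | causes) = 1 − (1−0.01)·∏(1−qᵢ) over the active causes.
For the numerator, keep only dam release=true terms: 0.802·0.35 = 0.280700
Denominator P(flood warning | ¬heavy upstream rainfall): 0.01·0.65 + 0.802·0.35 = 0.287200
Posterior = 0.280700 / 0.287200 ≈ 0.9774

Pr(dam release | flood warning, ¬heavy upstream rainfall) ≈ 0.9774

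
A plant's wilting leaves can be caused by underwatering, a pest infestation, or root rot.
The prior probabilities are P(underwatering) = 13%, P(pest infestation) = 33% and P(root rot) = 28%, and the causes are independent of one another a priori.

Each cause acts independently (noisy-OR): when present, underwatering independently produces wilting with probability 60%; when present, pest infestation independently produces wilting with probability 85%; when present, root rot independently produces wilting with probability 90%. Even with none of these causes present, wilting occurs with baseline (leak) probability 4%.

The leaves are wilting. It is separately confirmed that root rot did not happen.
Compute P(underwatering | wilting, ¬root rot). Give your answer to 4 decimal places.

Under noisy-OR, P(wilting | causes) = 1 − (1−0.04)·∏(1−qᵢ) over the active causes.
Enumerate the 4 (underwatering, pest infestation) configurations and weight by the priors:
  P(wilting | ¬root rot) = 0.04*0.87*0.67 + 0.856*0.87*0.33 + 0.616*0.13*0.67 + 0.9424*0.13*0.33
        = 0.023316 + 0.245758 + 0.053654 + 0.040429 = 0.363157
Configurations with underwatering contribute 0.094083, so
  P(underwatering | wilting, ¬root rot) = 0.094083 / 0.363157 ≈ 0.2591

P(underwatering | wilting, ¬root rot) ≈ 0.2591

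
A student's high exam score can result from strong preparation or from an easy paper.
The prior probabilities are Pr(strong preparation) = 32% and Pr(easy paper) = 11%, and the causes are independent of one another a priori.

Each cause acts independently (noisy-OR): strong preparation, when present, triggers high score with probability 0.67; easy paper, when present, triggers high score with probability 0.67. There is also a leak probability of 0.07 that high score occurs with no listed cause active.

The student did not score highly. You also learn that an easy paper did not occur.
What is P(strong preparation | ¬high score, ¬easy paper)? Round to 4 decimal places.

P(strong preparation | ¬high score, ¬easy paper) ≈ 0.1344

Under noisy-OR, P(high score | causes) = 1 − (1−0.07)·∏(1−qᵢ) over the active causes.
P(¬high score | ¬easy paper) = 0.93·0.68 + 0.3069·0.32 = 0.632400 + 0.098208 = 0.730608
Of this, 0.098208 comes from 0.3069·0.32 (the strong preparation=true cases).
P(strong preparation | ¬high score, ¬easy paper) = 0.098208 / 0.730608 ≈ 0.1344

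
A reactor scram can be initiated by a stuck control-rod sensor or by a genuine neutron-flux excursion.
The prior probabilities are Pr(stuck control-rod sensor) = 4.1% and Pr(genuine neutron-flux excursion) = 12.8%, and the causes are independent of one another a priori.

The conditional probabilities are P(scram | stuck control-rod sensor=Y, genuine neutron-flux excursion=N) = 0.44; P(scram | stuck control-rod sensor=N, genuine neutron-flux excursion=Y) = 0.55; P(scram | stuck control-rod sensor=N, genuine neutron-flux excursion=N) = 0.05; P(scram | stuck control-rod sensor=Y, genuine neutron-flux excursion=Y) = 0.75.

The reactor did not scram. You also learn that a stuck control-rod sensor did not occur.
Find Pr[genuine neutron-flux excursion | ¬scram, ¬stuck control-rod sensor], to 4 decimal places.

Sum P(¬scram|·) weighted by the priors over both values of genuine neutron-flux excursion:
  P(¬scram | ¬stuck control-rod sensor) = 0.95×0.872 + 0.45×0.128
        = 0.828400 + 0.057600 = 0.886000
The terms with genuine neutron-flux excursion present sum to 0.057600, so
  P(genuine neutron-flux excursion | ¬scram, ¬stuck control-rod sensor) = 0.057600 / 0.886000 ≈ 0.0650

Pr[genuine neutron-flux excursion | ¬scram, ¬stuck control-rod sensor] ≈ 0.0650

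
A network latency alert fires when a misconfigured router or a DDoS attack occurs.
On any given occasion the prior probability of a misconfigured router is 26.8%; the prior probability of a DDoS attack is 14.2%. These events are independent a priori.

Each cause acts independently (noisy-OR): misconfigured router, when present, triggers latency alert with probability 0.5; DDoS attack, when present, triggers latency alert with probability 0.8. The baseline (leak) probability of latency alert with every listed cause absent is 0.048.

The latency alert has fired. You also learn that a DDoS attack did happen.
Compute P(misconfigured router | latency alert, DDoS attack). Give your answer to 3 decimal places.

Under noisy-OR, P(latency alert | causes) = 1 − (1−0.048)·∏(1−qᵢ) over the active causes.
By total probability over both values of misconfigured router:
  P(latency alert | DDoS attack) = 0.8096*0.732 + 0.9048*0.268
        = 0.592627 + 0.242486 = 0.835113
The terms with misconfigured router present sum to 0.242486, so
  P(misconfigured router | latency alert, DDoS attack) = 0.242486 / 0.835113 ≈ 0.290

P(misconfigured router | latency alert, DDoS attack) ≈ 0.290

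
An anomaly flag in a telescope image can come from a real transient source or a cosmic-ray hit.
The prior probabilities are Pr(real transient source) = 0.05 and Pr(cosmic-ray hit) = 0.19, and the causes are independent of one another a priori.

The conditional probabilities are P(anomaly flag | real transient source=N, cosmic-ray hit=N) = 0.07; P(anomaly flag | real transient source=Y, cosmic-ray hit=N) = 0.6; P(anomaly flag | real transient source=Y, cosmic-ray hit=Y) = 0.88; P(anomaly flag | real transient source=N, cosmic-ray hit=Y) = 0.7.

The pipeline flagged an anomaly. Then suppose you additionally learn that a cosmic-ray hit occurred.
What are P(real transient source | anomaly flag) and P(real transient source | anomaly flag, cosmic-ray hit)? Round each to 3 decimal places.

For the numerator, keep only real transient source=true terms: 0.024300 + 0.008360 = 0.032660
Denominator P(anomaly flag): 0.07×0.95×0.81 + 0.7×0.95×0.19 + 0.6×0.05×0.81 + 0.88×0.05×0.19 = 0.212875
Posterior = 0.032660 / 0.212875 ≈ 0.153

Now condition on the additional information:
Enumerate both values of real transient source and weight by the priors:
  P(anomaly flag | cosmic-ray hit) = 0.7·0.95 + 0.88·0.05
        = 0.665000 + 0.044000 = 0.709000
The terms with real transient source present sum to 0.044000, so
  P(real transient source | anomaly flag, cosmic-ray hit) = 0.044000 / 0.709000 ≈ 0.062

P(real transient source | anomaly flag) ≈ 0.153; P(real transient source | anomaly flag, cosmic-ray hit) ≈ 0.062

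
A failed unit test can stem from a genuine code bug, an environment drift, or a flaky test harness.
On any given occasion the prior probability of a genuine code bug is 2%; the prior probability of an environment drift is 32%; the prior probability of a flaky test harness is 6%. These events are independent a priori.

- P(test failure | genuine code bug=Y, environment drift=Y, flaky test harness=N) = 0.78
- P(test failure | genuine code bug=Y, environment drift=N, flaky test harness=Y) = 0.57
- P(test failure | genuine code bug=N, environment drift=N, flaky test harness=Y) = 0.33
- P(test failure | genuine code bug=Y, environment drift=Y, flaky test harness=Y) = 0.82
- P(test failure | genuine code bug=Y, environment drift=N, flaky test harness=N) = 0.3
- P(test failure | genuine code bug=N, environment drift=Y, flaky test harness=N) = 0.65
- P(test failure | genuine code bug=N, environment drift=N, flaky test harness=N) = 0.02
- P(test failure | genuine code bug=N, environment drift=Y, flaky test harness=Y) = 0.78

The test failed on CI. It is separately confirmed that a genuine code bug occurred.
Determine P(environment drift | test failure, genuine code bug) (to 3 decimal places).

P(environment drift | test failure, genuine code bug) ≈ 0.538

Numerator (weight on configurations with environment drift): 0.234624 + 0.015744 = 0.250368
Normalizer over all consistent configurations: 0.3×0.68×0.94 + 0.57×0.68×0.06 + 0.78×0.32×0.94 + 0.82×0.32×0.06 = 0.465384
P(environment drift | test failure, genuine code bug) = 0.250368/0.465384 ≈ 0.538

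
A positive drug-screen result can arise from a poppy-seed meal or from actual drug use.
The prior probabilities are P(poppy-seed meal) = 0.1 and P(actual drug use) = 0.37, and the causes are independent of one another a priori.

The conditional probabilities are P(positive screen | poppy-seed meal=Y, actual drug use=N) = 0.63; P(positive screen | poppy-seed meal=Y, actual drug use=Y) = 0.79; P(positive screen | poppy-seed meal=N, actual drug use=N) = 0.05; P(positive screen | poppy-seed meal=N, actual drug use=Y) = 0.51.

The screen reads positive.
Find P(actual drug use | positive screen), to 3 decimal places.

By total probability over the 4 (poppy-seed meal, actual drug use) configurations:
  P(positive screen) = 0.05·0.9·0.63 + 0.51·0.9·0.37 + 0.63·0.1·0.63 + 0.79·0.1·0.37
        = 0.028350 + 0.169830 + 0.039690 + 0.029230 = 0.267100
Configurations with actual drug use contribute 0.199060, so
  P(actual drug use | positive screen) = 0.199060 / 0.267100 ≈ 0.745

P(actual drug use | positive screen) ≈ 0.745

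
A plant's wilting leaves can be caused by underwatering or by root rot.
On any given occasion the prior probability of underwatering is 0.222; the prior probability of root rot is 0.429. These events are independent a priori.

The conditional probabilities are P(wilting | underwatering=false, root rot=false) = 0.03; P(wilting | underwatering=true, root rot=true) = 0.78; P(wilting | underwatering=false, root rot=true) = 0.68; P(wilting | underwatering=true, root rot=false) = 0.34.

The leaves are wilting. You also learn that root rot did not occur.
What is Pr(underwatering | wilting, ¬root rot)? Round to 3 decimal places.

Sum P(wilting|·) weighted by the priors over both values of underwatering:
  P(wilting | ¬root rot) = 0.03×0.778 + 0.34×0.222
        = 0.023340 + 0.075480 = 0.098820
The terms with underwatering present sum to 0.075480, so
  P(underwatering | wilting, ¬root rot) = 0.075480 / 0.098820 ≈ 0.764

Pr(underwatering | wilting, ¬root rot) ≈ 0.764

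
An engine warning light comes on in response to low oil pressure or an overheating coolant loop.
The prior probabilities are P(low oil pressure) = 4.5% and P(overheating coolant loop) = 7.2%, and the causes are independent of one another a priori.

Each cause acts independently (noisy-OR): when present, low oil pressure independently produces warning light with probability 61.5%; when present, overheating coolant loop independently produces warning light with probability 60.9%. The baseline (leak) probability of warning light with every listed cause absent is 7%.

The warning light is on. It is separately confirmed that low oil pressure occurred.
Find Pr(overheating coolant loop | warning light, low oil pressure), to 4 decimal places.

Pr(overheating coolant loop | warning light, low oil pressure) ≈ 0.0942

Under noisy-OR, P(warning light | causes) = 1 − (1−0.07)·∏(1−qᵢ) over the active causes.
Weight on overheating coolant loop=true, given the evidence: 0.860002*0.072 = 0.061920
Denominator P(warning light | low oil pressure): 0.64195*0.928 + 0.860002*0.072 = 0.657650
Posterior = 0.061920 / 0.657650 ≈ 0.0942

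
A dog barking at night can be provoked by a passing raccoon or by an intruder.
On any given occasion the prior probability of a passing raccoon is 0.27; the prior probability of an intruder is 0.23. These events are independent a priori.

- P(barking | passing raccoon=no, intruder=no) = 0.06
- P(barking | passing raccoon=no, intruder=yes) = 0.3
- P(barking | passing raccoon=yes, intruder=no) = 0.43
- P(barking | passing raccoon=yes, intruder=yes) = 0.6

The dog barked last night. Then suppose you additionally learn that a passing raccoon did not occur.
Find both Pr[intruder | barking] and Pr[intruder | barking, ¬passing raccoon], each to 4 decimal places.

Pr[intruder | barking] ≈ 0.4158; Pr[intruder | barking, ¬passing raccoon] ≈ 0.5990

For the numerator, keep only intruder=true terms: 0.050370 + 0.037260 = 0.087630
The normalizing constant is 0.06×0.73×0.77 + 0.3×0.73×0.23 + 0.43×0.27×0.77 + 0.6×0.27×0.23 = 0.210753
P(intruder | barking) = 0.087630/0.210753 ≈ 0.4158

With the extra evidence:
Sum P(barking|·) weighted by the priors over both values of intruder:
  P(barking | ¬passing raccoon) = 0.06×0.77 + 0.3×0.23
        = 0.046200 + 0.069000 = 0.115200
Keeping only the intruder-present terms gives 0.069000, so
  P(intruder | barking, ¬passing raccoon) = 0.069000 / 0.115200 ≈ 0.5990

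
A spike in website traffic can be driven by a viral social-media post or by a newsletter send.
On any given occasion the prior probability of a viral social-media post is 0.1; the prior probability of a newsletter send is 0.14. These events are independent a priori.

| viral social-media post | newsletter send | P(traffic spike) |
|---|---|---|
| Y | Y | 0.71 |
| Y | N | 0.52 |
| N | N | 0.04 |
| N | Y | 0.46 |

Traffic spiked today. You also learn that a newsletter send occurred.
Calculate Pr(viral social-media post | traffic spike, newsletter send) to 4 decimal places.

Weight on viral social-media post=true, given the evidence: 0.71·0.1 = 0.071000
Denominator P(traffic spike | newsletter send): 0.46·0.9 + 0.71·0.1 = 0.485000
P(viral social-media post | traffic spike, newsletter send) = 0.071000/0.485000 ≈ 0.1464

Pr(viral social-media post | traffic spike, newsletter send) ≈ 0.1464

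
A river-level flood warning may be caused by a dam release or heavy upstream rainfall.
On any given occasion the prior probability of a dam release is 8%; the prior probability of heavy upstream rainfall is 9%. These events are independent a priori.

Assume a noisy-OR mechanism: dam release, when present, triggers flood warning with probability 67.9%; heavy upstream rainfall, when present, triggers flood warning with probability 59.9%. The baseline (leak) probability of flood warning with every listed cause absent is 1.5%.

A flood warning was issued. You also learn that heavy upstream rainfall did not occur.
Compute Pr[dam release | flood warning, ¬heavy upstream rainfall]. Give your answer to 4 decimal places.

Under noisy-OR, P(flood warning | causes) = 1 − (1−0.015)·∏(1−qᵢ) over the active causes.
By total probability over both values of dam release:
  P(flood warning | ¬heavy upstream rainfall) = 0.015*0.92 + 0.683815*0.08
        = 0.013800 + 0.054705 = 0.068505
Configurations with dam release contribute 0.054705, so
  P(dam release | flood warning, ¬heavy upstream rainfall) = 0.054705 / 0.068505 ≈ 0.7986

Pr[dam release | flood warning, ¬heavy upstream rainfall] ≈ 0.7986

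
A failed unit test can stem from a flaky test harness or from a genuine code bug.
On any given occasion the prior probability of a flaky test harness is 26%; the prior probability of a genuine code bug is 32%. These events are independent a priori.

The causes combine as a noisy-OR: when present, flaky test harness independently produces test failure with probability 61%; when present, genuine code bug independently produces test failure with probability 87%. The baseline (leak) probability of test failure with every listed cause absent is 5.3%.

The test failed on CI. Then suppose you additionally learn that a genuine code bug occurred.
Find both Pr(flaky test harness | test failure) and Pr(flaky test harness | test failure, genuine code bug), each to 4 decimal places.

Under noisy-OR, P(test failure | causes) = 1 − (1−0.053)·∏(1−qᵢ) over the active causes.
P(test failure) = 0.053·0.74·0.68 + 0.87689·0.74·0.32 + 0.63067·0.26·0.68 + 0.951987·0.26·0.32 = 0.026670 + 0.207648 + 0.111502 + 0.079205 = 0.425025
Of this, 0.190707 comes from 0.111502 + 0.079205 (the flaky test harness=true cases).
P(flaky test harness | test failure) = 0.190707 / 0.425025 ≈ 0.4487

With the extra evidence:
Sum P(test failure|·) weighted by the priors over both values of flaky test harness:
  P(test failure | genuine code bug) = 0.87689·0.74 + 0.951987·0.26
        = 0.648899 + 0.247517 = 0.896416
The terms with flaky test harness present sum to 0.247517, so
  P(flaky test harness | test failure, genuine code bug) = 0.247517 / 0.896416 ≈ 0.2761

Pr(flaky test harness | test failure) ≈ 0.4487; Pr(flaky test harness | test failure, genuine code bug) ≈ 0.2761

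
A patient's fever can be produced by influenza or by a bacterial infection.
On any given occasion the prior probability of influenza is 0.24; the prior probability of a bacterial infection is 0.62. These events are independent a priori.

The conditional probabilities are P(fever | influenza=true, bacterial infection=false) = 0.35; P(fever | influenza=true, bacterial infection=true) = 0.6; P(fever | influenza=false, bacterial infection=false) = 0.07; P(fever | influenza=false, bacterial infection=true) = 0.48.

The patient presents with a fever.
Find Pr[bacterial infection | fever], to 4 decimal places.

Pr[bacterial infection | fever] ≈ 0.8582

Sum P(fever|·) weighted by the priors over the 4 (influenza, bacterial infection) configurations:
  P(fever) = 0.07·0.76·0.38 + 0.48·0.76·0.62 + 0.35·0.24·0.38 + 0.6·0.24·0.62
        = 0.020216 + 0.226176 + 0.031920 + 0.089280 = 0.367592
Configurations with bacterial infection contribute 0.315456, so
  P(bacterial infection | fever) = 0.315456 / 0.367592 ≈ 0.8582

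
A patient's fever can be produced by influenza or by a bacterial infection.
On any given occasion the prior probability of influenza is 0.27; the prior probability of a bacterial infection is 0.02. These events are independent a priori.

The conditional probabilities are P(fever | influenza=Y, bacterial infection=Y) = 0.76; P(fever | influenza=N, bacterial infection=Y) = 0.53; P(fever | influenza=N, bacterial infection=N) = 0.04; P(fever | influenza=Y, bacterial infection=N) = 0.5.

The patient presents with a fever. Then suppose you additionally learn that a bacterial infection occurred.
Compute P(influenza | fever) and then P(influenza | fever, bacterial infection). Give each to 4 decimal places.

P(fever) = 0.04·0.73·0.98 + 0.53·0.73·0.02 + 0.5·0.27·0.98 + 0.76·0.27·0.02 = 0.028616 + 0.007738 + 0.132300 + 0.004104 = 0.172758
Restricting to configurations with influenza present: 0.132300 + 0.004104 = 0.136404.
Hence the posterior is 0.136404/0.172758 ≈ 0.7896.

Now condition on the additional information:
P(fever | bacterial infection) = 0.53×0.73 + 0.76×0.27 = 0.386900 + 0.205200 = 0.592100
Of this, 0.205200 comes from 0.76×0.27 (the influenza=true cases).
Hence the posterior is 0.205200/0.592100 ≈ 0.3466.

P(influenza | fever) ≈ 0.7896; P(influenza | fever, bacterial infection) ≈ 0.3466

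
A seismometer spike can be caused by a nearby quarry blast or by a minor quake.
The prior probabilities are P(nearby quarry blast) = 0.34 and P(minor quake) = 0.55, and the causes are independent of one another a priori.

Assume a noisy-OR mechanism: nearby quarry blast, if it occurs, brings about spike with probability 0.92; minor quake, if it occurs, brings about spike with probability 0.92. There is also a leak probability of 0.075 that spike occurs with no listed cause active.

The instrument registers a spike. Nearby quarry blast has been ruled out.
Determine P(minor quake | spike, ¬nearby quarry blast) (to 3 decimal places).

P(minor quake | spike, ¬nearby quarry blast) ≈ 0.938

Under noisy-OR, P(spike | causes) = 1 − (1−0.075)·∏(1−qᵢ) over the active causes.
By total probability over both values of minor quake:
  P(spike | ¬nearby quarry blast) = 0.075×0.45 + 0.926×0.55
        = 0.033750 + 0.509300 = 0.543050
The terms with minor quake present sum to 0.509300, so
  P(minor quake | spike, ¬nearby quarry blast) = 0.509300 / 0.543050 ≈ 0.938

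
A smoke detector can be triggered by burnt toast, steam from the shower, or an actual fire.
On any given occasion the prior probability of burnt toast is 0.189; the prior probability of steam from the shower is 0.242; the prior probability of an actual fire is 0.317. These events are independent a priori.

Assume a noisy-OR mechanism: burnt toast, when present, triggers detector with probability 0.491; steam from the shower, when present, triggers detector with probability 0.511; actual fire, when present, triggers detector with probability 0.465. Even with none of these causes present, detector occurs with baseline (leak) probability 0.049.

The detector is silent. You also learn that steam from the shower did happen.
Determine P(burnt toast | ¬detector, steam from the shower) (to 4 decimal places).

Under noisy-OR, P(detector | causes) = 1 − (1−0.049)·∏(1−qᵢ) over the active causes.
Numerator (weight on configurations with burnt toast): 0.030556 + 0.007587 = 0.038143
The normalizing constant is 0.465039×0.811×0.683 + 0.248796×0.811×0.317 + 0.236705×0.189×0.683 + 0.126637×0.189×0.317 = 0.359696
Posterior = 0.038143 / 0.359696 ≈ 0.1060

P(burnt toast | ¬detector, steam from the shower) ≈ 0.1060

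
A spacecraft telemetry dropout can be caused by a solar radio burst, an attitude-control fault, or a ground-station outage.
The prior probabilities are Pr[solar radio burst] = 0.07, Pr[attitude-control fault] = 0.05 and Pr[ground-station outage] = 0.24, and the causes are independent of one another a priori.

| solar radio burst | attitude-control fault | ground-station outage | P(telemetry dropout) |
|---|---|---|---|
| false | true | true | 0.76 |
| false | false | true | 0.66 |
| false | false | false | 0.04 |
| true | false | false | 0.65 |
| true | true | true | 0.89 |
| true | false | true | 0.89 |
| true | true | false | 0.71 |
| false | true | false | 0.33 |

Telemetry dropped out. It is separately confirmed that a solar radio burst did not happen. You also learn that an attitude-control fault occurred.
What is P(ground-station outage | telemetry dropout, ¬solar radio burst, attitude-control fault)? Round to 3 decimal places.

Weight on ground-station outage=true, given the evidence: 0.76×0.24 = 0.182400
The normalizing constant is 0.33×0.76 + 0.76×0.24 = 0.433200
Posterior = 0.182400 / 0.433200 ≈ 0.421

P(ground-station outage | telemetry dropout, ¬solar radio burst, attitude-control fault) ≈ 0.421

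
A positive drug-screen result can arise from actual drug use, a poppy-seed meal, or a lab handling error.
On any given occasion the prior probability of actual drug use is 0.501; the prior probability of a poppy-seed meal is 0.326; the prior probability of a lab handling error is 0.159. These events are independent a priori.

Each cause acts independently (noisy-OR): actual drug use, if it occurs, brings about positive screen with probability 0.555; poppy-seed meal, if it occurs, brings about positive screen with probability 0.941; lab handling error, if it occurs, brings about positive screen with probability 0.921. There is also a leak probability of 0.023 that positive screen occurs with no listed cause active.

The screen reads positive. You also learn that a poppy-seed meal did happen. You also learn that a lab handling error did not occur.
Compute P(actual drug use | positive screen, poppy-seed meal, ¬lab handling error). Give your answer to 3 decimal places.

Under noisy-OR, P(positive screen | causes) = 1 − (1−0.023)·∏(1−qᵢ) over the active causes.
Weight on actual drug use=true, given the evidence: 0.974349*0.501 = 0.488149
The normalizing constant is 0.942357*0.499 + 0.974349*0.501 = 0.958385
Posterior = 0.488149 / 0.958385 ≈ 0.509

P(actual drug use | positive screen, poppy-seed meal, ¬lab handling error) ≈ 0.509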